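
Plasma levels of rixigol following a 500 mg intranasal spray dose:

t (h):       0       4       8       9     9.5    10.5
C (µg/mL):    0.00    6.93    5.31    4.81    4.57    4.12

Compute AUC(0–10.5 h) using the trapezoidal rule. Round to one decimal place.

Trapezoidal AUC_0→10.5:
  [0→4]: (0.00+6.93)/2 × 4 = 13.86
  [4→8]: (6.93+5.31)/2 × 4 = 24.48
  [8→9]: (5.31+4.81)/2 × 1 = 5.06
  [9→9.5]: (4.81+4.57)/2 × 0.5 = 2.345
  [9.5→10.5]: (4.57+4.12)/2 × 1 = 4.345
  Sum = 50.09 µg/mL·h

AUC = 50.1 µg/mL·h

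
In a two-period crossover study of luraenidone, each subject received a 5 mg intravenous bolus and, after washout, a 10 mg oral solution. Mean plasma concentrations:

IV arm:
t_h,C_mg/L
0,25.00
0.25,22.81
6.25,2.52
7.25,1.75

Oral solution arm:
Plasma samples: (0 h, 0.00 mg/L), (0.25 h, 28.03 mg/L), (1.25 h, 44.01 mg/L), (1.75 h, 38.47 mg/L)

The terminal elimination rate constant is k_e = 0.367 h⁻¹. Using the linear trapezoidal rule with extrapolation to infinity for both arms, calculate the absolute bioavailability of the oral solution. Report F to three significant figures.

Trapezoidal AUC_0→7.25 (IV):
  [0→0.25]: (25.00+22.81)/2 × 0.25 = 5.97625
  [0.25→6.25]: (22.81+2.52)/2 × 6 = 75.99
  [6.25→7.25]: (2.52+1.75)/2 × 1 = 2.135
  Sum = 84.10125 mg/L·h
IV tail: 1.75/0.367 = 4.768; AUC_iv,0→∞ = 84.10125 + 4.768 = 88.86925 mg/L·h
Trapezoidal AUC_0→1.75 (oral solution):
  [0→0.25]: (0.00+28.03)/2 × 0.25 = 3.50375
  [0.25→1.25]: (28.03+44.01)/2 × 1 = 36.02
  [1.25→1.75]: (44.01+38.47)/2 × 0.5 = 20.62
  Sum = 60.14375 mg/L·h
oral solution tail: 38.47/0.367 = 104.823; AUC_ev,0→∞ = 60.14375 + 104.823 = 164.96675 mg/L·h
F = (AUC_ev/D_ev)/(AUC_iv/D_iv) = (164.96675/10)/(88.86925/5) = 16.496675/17.77385 = 0.9281

F = 0.928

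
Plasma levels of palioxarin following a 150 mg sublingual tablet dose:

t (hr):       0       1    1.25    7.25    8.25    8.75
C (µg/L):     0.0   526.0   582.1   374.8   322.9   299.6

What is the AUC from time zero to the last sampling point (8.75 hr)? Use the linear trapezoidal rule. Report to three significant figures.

Trapezoidal AUC_0→8.75:
  [0→1]: (0.0+526.0)/2 × 1 = 263.0
  [1→1.25]: (526.0+582.1)/2 × 0.25 = 138.5125
  [1.25→7.25]: (582.1+374.8)/2 × 6 = 2870.7
  [7.25→8.25]: (374.8+322.9)/2 × 1 = 348.85
  [8.25→8.75]: (322.9+299.6)/2 × 0.5 = 155.625
  Sum = 3776.6875 µg/L·hr

AUC = 3780 µg/L·hr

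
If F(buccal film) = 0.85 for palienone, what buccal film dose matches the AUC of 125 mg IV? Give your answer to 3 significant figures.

D_buccal = 147 mg

For equal systemic exposure: F × D_ev = D_iv
D_ev = D_iv / F = 125 / 0.85 = 147.059 mg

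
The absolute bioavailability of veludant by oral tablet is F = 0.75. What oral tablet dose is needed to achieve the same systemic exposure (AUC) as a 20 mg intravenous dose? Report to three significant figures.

For equal systemic exposure: F × D_ev = D_iv
D_ev = D_iv / F = 20 / 0.75 = 26.6667 mg

D_oral = 26.7 mg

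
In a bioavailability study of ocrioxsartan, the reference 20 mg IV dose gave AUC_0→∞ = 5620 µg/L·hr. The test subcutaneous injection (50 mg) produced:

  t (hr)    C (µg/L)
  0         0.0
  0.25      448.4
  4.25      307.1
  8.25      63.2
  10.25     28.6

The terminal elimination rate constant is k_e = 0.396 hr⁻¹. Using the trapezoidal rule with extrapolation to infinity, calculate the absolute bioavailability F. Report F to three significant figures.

Trapezoidal AUC_0→10.25 (subcutaneous injection):
  [0→0.25]: (0.0+448.4)/2 × 0.25 = 56.05
  [0.25→4.25]: (448.4+307.1)/2 × 4 = 1511.0
  [4.25→8.25]: (307.1+63.2)/2 × 4 = 740.6
  [8.25→10.25]: (63.2+28.6)/2 × 2 = 91.8
  Sum = 2399.45 µg/L·hr
Tail: C_last/k_e = 28.6/0.396 = 72.222
AUC_0→∞ (subcutaneous injection) = 2399.45 + 72.222 = 2471.672 µg/L·hr
F = (AUC_ev/D_ev)/(AUC_iv/D_iv) = (2471.672/50)/(5620/20) = 49.43344/281 = 0.1759

F = 0.176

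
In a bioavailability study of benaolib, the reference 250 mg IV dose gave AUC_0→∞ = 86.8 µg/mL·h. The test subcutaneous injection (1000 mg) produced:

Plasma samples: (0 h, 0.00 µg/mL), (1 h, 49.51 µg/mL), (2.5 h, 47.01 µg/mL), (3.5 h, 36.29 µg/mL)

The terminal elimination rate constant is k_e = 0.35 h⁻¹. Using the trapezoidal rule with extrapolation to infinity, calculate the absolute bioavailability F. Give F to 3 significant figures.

Trapezoidal AUC_0→3.5 (subcutaneous injection):
  [0→1]: (0.00+49.51)/2 × 1 = 24.755
  [1→2.5]: (49.51+47.01)/2 × 1.5 = 72.39
  [2.5→3.5]: (47.01+36.29)/2 × 1 = 41.65
  Sum = 138.795 µg/mL·h
Tail: C_last/k_e = 36.29/0.35 = 103.686
AUC_0→∞ (subcutaneous injection) = 138.795 + 103.686 = 242.481 µg/mL·h
F = (AUC_ev/D_ev)/(AUC_iv/D_iv) = (242.481/1000)/(86.8/250) = 0.242481/0.3472 = 0.6984

F = 0.698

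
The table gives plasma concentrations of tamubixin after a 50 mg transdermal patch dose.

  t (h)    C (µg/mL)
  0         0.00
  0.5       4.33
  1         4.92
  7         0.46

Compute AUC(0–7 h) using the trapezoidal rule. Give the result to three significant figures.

Trapezoidal AUC_0→7:
  [0→0.5]: (0.00+4.33)/2 × 0.5 = 1.0825
  [0.5→1]: (4.33+4.92)/2 × 0.5 = 2.3125
  [1→7]: (4.92+0.46)/2 × 6 = 16.14
  Sum = 19.535 µg/mL·h

AUC = 19.5 µg/mL·h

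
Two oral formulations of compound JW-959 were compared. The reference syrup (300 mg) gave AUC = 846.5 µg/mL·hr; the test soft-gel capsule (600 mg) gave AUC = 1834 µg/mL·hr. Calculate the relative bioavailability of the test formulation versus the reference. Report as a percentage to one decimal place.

F_rel = (AUC_test/D_test) / (AUC_ref/D_ref)
      = (1834/600) / (846.5/300)
      = 3.05667 / 2.82167 = 1.0833 = 108.33%

F_rel = 108.3%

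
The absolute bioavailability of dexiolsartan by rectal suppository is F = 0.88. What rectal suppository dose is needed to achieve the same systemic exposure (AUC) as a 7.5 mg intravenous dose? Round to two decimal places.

For equal systemic exposure: F × D_ev = D_iv
D_ev = D_iv / F = 7.5 / 0.88 = 8.52273 mg

D_rectal = 8.52 mg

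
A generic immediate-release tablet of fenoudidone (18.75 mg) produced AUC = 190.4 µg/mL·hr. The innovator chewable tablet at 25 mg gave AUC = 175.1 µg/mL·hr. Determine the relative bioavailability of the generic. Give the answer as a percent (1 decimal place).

F_rel = (AUC_test/D_test) / (AUC_ref/D_ref)
      = (190.4/18.75) / (175.1/25)
      = 10.1547 / 7.004 = 1.4498 = 144.98%

F_rel = 145.0%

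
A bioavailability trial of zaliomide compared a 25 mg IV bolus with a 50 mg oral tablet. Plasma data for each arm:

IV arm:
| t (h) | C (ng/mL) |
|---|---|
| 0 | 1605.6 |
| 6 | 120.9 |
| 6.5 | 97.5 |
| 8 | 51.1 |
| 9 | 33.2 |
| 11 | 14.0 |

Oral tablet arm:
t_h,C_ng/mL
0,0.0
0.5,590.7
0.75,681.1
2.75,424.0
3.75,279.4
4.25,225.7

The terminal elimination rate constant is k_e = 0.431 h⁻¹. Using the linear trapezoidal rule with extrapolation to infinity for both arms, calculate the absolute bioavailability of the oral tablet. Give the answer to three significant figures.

Trapezoidal AUC_0→11 (IV):
  [0→6]: (1605.6+120.9)/2 × 6 = 5179.5
  [6→6.5]: (120.9+97.5)/2 × 0.5 = 54.6
  [6.5→8]: (97.5+51.1)/2 × 1.5 = 111.45
  [8→9]: (51.1+33.2)/2 × 1 = 42.15
  [9→11]: (33.2+14.0)/2 × 2 = 47.2
  Sum = 5434.9 ng/mL·h
IV tail: 14.0/0.431 = 32.483; AUC_iv,0→∞ = 5434.9 + 32.483 = 5467.383 ng/mL·h
Trapezoidal AUC_0→4.25 (oral tablet):
  [0→0.5]: (0.0+590.7)/2 × 0.5 = 147.675
  [0.5→0.75]: (590.7+681.1)/2 × 0.25 = 158.975
  [0.75→2.75]: (681.1+424.0)/2 × 2 = 1105.1
  [2.75→3.75]: (424.0+279.4)/2 × 1 = 351.7
  [3.75→4.25]: (279.4+225.7)/2 × 0.5 = 126.275
  Sum = 1889.725 ng/mL·h
oral tablet tail: 225.7/0.431 = 523.666; AUC_ev,0→∞ = 1889.725 + 523.666 = 2413.391 ng/mL·h
F = (AUC_ev/D_ev)/(AUC_iv/D_iv) = (2413.391/50)/(5467.383/25) = 48.26782/218.69532 = 0.2207

F = 0.221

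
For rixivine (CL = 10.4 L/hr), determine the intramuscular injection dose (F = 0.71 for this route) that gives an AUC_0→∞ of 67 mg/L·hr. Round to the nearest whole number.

Dose = 981 mg

Dose = CL × AUC_0→∞ / F
     = 10.4 × 67 / 0.71 = 981.408 mg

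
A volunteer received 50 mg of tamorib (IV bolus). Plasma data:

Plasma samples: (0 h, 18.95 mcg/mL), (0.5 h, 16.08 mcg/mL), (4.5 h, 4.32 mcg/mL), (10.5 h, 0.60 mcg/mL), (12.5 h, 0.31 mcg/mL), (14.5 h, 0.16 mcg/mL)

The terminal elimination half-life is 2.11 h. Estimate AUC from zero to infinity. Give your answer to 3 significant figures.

Trapezoidal AUC_0→14.5:
  [0→0.5]: (18.95+16.08)/2 × 0.5 = 8.7575
  [0.5→4.5]: (16.08+4.32)/2 × 4 = 40.8
  [4.5→10.5]: (4.32+0.60)/2 × 6 = 14.76
  [10.5→12.5]: (0.60+0.31)/2 × 2 = 0.91
  [12.5→14.5]: (0.31+0.16)/2 × 2 = 0.47
  Sum = 65.6975 mcg/mL·h
k_e = ln2 / t½ = 0.693147 / 2.11 = 0.3285 h^-1
Extrapolated tail: C_last / k_e = 0.16 / 0.3285 = 0.487
AUC_0→∞ = 65.6975 + 0.487 = 66.1845 mcg/mL·h

AUC = 66.2 mcg/mL·h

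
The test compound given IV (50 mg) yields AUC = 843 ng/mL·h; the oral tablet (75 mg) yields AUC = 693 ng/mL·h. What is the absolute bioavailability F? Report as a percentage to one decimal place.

F = (AUC_ev / D_ev) / (AUC_iv / D_iv)
  = (693/75) / (843/50)
  = 9.24 / 16.86 = 0.5480
  = 54.80%

F = 54.8%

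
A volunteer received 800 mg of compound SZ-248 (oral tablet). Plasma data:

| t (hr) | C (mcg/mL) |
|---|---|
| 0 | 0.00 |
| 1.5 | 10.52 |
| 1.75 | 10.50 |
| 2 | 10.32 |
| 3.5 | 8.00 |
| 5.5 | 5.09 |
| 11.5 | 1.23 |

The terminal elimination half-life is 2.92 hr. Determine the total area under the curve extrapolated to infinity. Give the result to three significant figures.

AUC = 64.1 mcg/mL·hr

Trapezoidal AUC_0→11.5:
  [0→1.5]: (0.00+10.52)/2 × 1.5 = 7.89
  [1.5→1.75]: (10.52+10.50)/2 × 0.25 = 2.6275
  [1.75→2]: (10.50+10.32)/2 × 0.25 = 2.6025
  [2→3.5]: (10.32+8.00)/2 × 1.5 = 13.74
  [3.5→5.5]: (8.00+5.09)/2 × 2 = 13.09
  [5.5→11.5]: (5.09+1.23)/2 × 6 = 18.96
  Sum = 58.91 mcg/mL·hr
k_e = ln2 / t½ = 0.693147 / 2.92 = 0.2374 hr^-1
Extrapolated tail: C_last / k_e = 1.23 / 0.2374 = 5.181
AUC_0→∞ = 58.91 + 5.181 = 64.091 mcg/mL·hr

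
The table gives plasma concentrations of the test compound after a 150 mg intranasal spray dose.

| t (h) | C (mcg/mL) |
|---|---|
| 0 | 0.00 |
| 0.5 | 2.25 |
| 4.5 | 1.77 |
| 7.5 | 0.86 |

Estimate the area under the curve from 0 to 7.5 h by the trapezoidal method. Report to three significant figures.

Trapezoidal AUC_0→7.5:
  [0→0.5]: (0.00+2.25)/2 × 0.5 = 0.5625
  [0.5→4.5]: (2.25+1.77)/2 × 4 = 8.04
  [4.5→7.5]: (1.77+0.86)/2 × 3 = 3.945
  Sum = 12.5475 mcg/mL·h

AUC = 12.5 mcg/mL·h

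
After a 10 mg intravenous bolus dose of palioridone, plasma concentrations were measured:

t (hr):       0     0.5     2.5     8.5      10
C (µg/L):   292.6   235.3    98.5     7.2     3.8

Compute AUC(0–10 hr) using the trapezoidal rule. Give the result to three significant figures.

AUC = 791 µg/L·hr

Trapezoidal AUC_0→10:
  [0→0.5]: (292.6+235.3)/2 × 0.5 = 131.975
  [0.5→2.5]: (235.3+98.5)/2 × 2 = 333.8
  [2.5→8.5]: (98.5+7.2)/2 × 6 = 317.1
  [8.5→10]: (7.2+3.8)/2 × 1.5 = 8.25
  Sum = 791.125 µg/L·hr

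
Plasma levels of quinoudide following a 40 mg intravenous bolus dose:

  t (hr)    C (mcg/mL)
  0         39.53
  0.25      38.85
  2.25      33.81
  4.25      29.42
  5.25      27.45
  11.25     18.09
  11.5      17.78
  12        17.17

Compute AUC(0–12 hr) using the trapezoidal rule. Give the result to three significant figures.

Trapezoidal AUC_0→12:
  [0→0.25]: (39.53+38.85)/2 × 0.25 = 9.7975
  [0.25→2.25]: (38.85+33.81)/2 × 2 = 72.66
  [2.25→4.25]: (33.81+29.42)/2 × 2 = 63.23
  [4.25→5.25]: (29.42+27.45)/2 × 1 = 28.435
  [5.25→11.25]: (27.45+18.09)/2 × 6 = 136.62
  [11.25→11.5]: (18.09+17.78)/2 × 0.25 = 4.48375
  [11.5→12]: (17.78+17.17)/2 × 0.5 = 8.7375
  Sum = 323.96375 mcg/mL·hr

AUC = 324 mcg/mL·hr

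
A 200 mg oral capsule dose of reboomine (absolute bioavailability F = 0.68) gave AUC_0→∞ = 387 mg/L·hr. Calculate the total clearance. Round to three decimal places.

CL = 0.351 L/hr

CL = F × Dose / AUC_0→∞
   = 0.68 × 200 / 387 = 0.351421 L/hr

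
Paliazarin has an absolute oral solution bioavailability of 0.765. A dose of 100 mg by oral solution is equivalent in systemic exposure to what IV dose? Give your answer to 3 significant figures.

Systemic exposure from an extravascular dose = F × D_ev, so the equivalent IV dose is F × D_ev.
D_iv = F × D_ev = 0.765 × 100 = 76.5 mg

D_iv = 76.5 mg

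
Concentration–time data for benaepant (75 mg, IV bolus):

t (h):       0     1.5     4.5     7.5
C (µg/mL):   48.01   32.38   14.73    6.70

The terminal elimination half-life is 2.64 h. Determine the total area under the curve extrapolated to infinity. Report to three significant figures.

Trapezoidal AUC_0→7.5:
  [0→1.5]: (48.01+32.38)/2 × 1.5 = 60.2925
  [1.5→4.5]: (32.38+14.73)/2 × 3 = 70.665
  [4.5→7.5]: (14.73+6.70)/2 × 3 = 32.145
  Sum = 163.1025 µg/mL·h
k_e = ln2 / t½ = 0.693147 / 2.64 = 0.2626 h^-1
Extrapolated tail: C_last / k_e = 6.70 / 0.2626 = 25.514
AUC_0→∞ = 163.1025 + 25.514 = 188.6165 µg/mL·h

AUC = 189 µg/mL·h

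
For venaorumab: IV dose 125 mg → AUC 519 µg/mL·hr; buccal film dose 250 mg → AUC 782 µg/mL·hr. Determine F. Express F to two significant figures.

F = 0.75

F = (AUC_ev / D_ev) / (AUC_iv / D_iv)
  = (782/250) / (519/125)
  = 3.128 / 4.152 = 0.7534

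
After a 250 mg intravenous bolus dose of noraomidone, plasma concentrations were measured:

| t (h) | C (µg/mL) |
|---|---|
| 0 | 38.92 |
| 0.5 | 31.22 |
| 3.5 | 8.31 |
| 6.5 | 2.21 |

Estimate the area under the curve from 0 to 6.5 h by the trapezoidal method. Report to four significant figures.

AUC = 92.61 µg/mL·h

Trapezoidal AUC_0→6.5:
  [0→0.5]: (38.92+31.22)/2 × 0.5 = 17.535
  [0.5→3.5]: (31.22+8.31)/2 × 3 = 59.295
  [3.5→6.5]: (8.31+2.21)/2 × 3 = 15.78
  Sum = 92.61 µg/mL·h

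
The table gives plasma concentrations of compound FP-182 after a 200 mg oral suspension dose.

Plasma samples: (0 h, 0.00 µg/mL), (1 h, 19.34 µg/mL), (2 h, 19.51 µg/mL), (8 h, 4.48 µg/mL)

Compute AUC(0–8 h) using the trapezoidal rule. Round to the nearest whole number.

AUC = 101 µg/mL·h

Trapezoidal AUC_0→8:
  [0→1]: (0.00+19.34)/2 × 1 = 9.67
  [1→2]: (19.34+19.51)/2 × 1 = 19.425
  [2→8]: (19.51+4.48)/2 × 6 = 71.97
  Sum = 101.065 µg/mL·h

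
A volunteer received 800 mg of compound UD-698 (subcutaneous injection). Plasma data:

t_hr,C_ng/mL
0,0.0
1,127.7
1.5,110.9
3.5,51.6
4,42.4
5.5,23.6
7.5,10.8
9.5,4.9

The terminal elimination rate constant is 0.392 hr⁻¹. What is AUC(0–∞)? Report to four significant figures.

Trapezoidal AUC_0→9.5:
  [0→1]: (0.0+127.7)/2 × 1 = 63.85
  [1→1.5]: (127.7+110.9)/2 × 0.5 = 59.65
  [1.5→3.5]: (110.9+51.6)/2 × 2 = 162.5
  [3.5→4]: (51.6+42.4)/2 × 0.5 = 23.5
  [4→5.5]: (42.4+23.6)/2 × 1.5 = 49.5
  [5.5→7.5]: (23.6+10.8)/2 × 2 = 34.4
  [7.5→9.5]: (10.8+4.9)/2 × 2 = 15.7
  Sum = 409.1 ng/mL·hr
Extrapolated tail: C_last / k_e = 4.9 / 0.392 = 12.500
AUC_0→∞ = 409.1 + 12.500 = 421.6 ng/mL·hr

AUC = 421.6 ng/mL·hr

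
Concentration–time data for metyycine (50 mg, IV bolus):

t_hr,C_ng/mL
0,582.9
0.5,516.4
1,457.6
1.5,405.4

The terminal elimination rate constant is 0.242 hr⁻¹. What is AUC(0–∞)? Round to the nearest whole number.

AUC = 2409 ng/mL·hr

Trapezoidal AUC_0→1.5:
  [0→0.5]: (582.9+516.4)/2 × 0.5 = 274.825
  [0.5→1]: (516.4+457.6)/2 × 0.5 = 243.5
  [1→1.5]: (457.6+405.4)/2 × 0.5 = 215.75
  Sum = 734.075 ng/mL·hr
Extrapolated tail: C_last / k_e = 405.4 / 0.242 = 1675.207
AUC_0→∞ = 734.075 + 1675.207 = 2409.282 ng/mL·hr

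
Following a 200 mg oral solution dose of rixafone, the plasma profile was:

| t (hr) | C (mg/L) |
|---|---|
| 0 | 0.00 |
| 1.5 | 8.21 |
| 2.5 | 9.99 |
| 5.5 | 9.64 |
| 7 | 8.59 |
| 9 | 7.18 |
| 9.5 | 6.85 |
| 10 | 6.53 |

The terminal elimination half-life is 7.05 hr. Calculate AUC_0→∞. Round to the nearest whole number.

Trapezoidal AUC_0→10:
  [0→1.5]: (0.00+8.21)/2 × 1.5 = 6.1575
  [1.5→2.5]: (8.21+9.99)/2 × 1 = 9.1
  [2.5→5.5]: (9.99+9.64)/2 × 3 = 29.445
  [5.5→7]: (9.64+8.59)/2 × 1.5 = 13.6725
  [7→9]: (8.59+7.18)/2 × 2 = 15.77
  [9→9.5]: (7.18+6.85)/2 × 0.5 = 3.5075
  [9.5→10]: (6.85+6.53)/2 × 0.5 = 3.345
  Sum = 80.9975 mg/L·hr
k_e = ln2 / t½ = 0.693147 / 7.05 = 0.0983 hr^-1
Extrapolated tail: C_last / k_e = 6.53 / 0.0983 = 66.429
AUC_0→∞ = 80.9975 + 66.429 = 147.4265 mg/L·hr

AUC = 147 mg/L·hr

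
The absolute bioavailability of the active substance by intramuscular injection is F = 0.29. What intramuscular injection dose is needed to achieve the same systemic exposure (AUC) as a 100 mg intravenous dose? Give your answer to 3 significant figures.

For equal systemic exposure: F × D_ev = D_iv
D_ev = D_iv / F = 100 / 0.29 = 344.828 mg

D_intramuscular = 345 mg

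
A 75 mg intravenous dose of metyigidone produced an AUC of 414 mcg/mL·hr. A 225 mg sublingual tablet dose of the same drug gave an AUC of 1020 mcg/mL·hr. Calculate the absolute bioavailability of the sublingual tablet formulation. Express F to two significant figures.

F = 0.82

F = (AUC_ev / D_ev) / (AUC_iv / D_iv)
  = (1020/225) / (414/75)
  = 4.53333 / 5.52 = 0.8213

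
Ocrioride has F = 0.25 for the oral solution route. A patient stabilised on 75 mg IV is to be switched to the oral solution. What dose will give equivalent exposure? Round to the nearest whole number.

D_oral = 300 mg

For equal systemic exposure: F × D_ev = D_iv
D_ev = D_iv / F = 75 / 0.25 = 300 mg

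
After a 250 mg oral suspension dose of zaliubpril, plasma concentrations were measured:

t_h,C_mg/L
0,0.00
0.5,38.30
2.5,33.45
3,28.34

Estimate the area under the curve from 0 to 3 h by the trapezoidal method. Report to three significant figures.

Trapezoidal AUC_0→3:
  [0→0.5]: (0.00+38.30)/2 × 0.5 = 9.575
  [0.5→2.5]: (38.30+33.45)/2 × 2 = 71.75
  [2.5→3]: (33.45+28.34)/2 × 0.5 = 15.4475
  Sum = 96.7725 mg/L·h

AUC = 96.8 mg/L·h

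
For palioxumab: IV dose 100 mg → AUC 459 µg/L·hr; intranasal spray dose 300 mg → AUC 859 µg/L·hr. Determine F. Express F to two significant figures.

F = (AUC_ev / D_ev) / (AUC_iv / D_iv)
  = (859/300) / (459/100)
  = 2.86333 / 4.59 = 0.6238

F = 0.62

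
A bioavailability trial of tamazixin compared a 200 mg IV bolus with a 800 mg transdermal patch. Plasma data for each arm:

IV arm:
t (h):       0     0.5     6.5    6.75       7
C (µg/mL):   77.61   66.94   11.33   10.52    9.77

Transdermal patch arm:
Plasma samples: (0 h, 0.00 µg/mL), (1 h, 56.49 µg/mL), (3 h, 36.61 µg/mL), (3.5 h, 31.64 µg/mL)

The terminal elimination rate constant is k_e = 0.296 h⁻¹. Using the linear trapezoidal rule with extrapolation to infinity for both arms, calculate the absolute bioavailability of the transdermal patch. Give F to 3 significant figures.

Trapezoidal AUC_0→7 (IV):
  [0→0.5]: (77.61+66.94)/2 × 0.5 = 36.1375
  [0.5→6.5]: (66.94+11.33)/2 × 6 = 234.81
  [6.5→6.75]: (11.33+10.52)/2 × 0.25 = 2.73125
  [6.75→7]: (10.52+9.77)/2 × 0.25 = 2.53625
  Sum = 276.215 µg/mL·h
IV tail: 9.77/0.296 = 33.007; AUC_iv,0→∞ = 276.215 + 33.007 = 309.222 µg/mL·h
Trapezoidal AUC_0→3.5 (transdermal patch):
  [0→1]: (0.00+56.49)/2 × 1 = 28.245
  [1→3]: (56.49+36.61)/2 × 2 = 93.1
  [3→3.5]: (36.61+31.64)/2 × 0.5 = 17.0625
  Sum = 138.4075 µg/mL·h
transdermal patch tail: 31.64/0.296 = 106.892; AUC_ev,0→∞ = 138.4075 + 106.892 = 245.2995 µg/mL·h
F = (AUC_ev/D_ev)/(AUC_iv/D_iv) = (245.2995/800)/(309.222/200) = 0.306624/1.54611 = 0.1983

F = 0.198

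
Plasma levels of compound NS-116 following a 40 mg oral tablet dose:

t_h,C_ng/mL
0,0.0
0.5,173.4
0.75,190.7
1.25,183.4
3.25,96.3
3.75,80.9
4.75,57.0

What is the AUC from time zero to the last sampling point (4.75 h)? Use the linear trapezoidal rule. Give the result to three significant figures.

Trapezoidal AUC_0→4.75:
  [0→0.5]: (0.0+173.4)/2 × 0.5 = 43.35
  [0.5→0.75]: (173.4+190.7)/2 × 0.25 = 45.5125
  [0.75→1.25]: (190.7+183.4)/2 × 0.5 = 93.525
  [1.25→3.25]: (183.4+96.3)/2 × 2 = 279.7
  [3.25→3.75]: (96.3+80.9)/2 × 0.5 = 44.3
  [3.75→4.75]: (80.9+57.0)/2 × 1 = 68.95
  Sum = 575.3375 ng/mL·h

AUC = 575 ng/mL·h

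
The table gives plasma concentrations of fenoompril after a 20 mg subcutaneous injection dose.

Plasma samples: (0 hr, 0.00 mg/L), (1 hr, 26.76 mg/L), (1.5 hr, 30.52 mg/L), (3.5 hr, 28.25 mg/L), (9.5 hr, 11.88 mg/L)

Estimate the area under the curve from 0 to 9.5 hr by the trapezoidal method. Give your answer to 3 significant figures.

AUC = 207 mg/L·hr

Trapezoidal AUC_0→9.5:
  [0→1]: (0.00+26.76)/2 × 1 = 13.38
  [1→1.5]: (26.76+30.52)/2 × 0.5 = 14.32
  [1.5→3.5]: (30.52+28.25)/2 × 2 = 58.77
  [3.5→9.5]: (28.25+11.88)/2 × 6 = 120.39
  Sum = 206.86 mg/L·hr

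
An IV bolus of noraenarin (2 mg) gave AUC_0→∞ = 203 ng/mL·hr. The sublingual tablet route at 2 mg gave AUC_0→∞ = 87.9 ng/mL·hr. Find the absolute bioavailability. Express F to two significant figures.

F = (AUC_ev / D_ev) / (AUC_iv / D_iv)
  = (87.9/2) / (203/2)
  = 43.95 / 101.5 = 0.4330

F = 0.43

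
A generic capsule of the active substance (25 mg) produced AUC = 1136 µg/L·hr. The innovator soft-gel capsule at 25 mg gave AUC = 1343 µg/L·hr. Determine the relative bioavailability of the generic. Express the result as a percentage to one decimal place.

F_rel = (AUC_test/D_test) / (AUC_ref/D_ref)
      = (1136/25) / (1343/25)
      = 45.44 / 53.72 = 0.8459 = 84.59%

F_rel = 84.6%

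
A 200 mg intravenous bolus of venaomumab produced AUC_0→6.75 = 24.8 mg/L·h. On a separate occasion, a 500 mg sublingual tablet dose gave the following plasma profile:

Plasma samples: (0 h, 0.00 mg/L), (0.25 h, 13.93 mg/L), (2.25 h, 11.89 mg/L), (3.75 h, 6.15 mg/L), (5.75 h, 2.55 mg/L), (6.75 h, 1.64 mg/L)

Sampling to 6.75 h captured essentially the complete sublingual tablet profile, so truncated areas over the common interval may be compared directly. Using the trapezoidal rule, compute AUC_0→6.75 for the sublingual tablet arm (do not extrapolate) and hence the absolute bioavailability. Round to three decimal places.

F = 0.837

Trapezoidal AUC_0→6.75 (sublingual tablet):
  [0→0.25]: (0.00+13.93)/2 × 0.25 = 1.74125
  [0.25→2.25]: (13.93+11.89)/2 × 2 = 25.82
  [2.25→3.75]: (11.89+6.15)/2 × 1.5 = 13.53
  [3.75→5.75]: (6.15+2.55)/2 × 2 = 8.7
  [5.75→6.75]: (2.55+1.64)/2 × 1 = 2.095
  Sum = 51.88625 mg/L·h
F = (AUC_ev/D_ev)/(AUC_iv/D_iv) = (51.88625/500)/(24.8/200) = 0.1037725/0.124 = 0.8369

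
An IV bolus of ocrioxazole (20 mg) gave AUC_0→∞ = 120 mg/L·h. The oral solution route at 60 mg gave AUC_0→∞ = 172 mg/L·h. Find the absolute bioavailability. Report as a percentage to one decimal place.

F = 47.8%

F = (AUC_ev / D_ev) / (AUC_iv / D_iv)
  = (172/60) / (120/20)
  = 2.86667 / 6 = 0.4778
  = 47.78%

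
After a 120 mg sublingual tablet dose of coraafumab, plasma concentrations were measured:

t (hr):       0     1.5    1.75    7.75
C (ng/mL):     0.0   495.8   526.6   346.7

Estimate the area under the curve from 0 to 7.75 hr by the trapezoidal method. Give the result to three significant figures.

Trapezoidal AUC_0→7.75:
  [0→1.5]: (0.0+495.8)/2 × 1.5 = 371.85
  [1.5→1.75]: (495.8+526.6)/2 × 0.25 = 127.8
  [1.75→7.75]: (526.6+346.7)/2 × 6 = 2619.9
  Sum = 3119.55 ng/mL·hr

AUC = 3120 ng/mL·hr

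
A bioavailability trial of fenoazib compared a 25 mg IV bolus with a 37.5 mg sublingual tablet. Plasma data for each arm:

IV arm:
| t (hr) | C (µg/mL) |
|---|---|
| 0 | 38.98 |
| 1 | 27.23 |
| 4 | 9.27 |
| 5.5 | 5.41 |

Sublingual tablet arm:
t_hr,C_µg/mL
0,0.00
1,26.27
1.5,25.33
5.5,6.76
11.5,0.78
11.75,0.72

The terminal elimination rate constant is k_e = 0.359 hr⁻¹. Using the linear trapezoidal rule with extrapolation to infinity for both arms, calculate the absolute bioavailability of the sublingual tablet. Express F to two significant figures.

F = 0.67

Trapezoidal AUC_0→5.5 (IV):
  [0→1]: (38.98+27.23)/2 × 1 = 33.105
  [1→4]: (27.23+9.27)/2 × 3 = 54.75
  [4→5.5]: (9.27+5.41)/2 × 1.5 = 11.01
  Sum = 98.865 µg/mL·hr
IV tail: 5.41/0.359 = 15.070; AUC_iv,0→∞ = 98.865 + 15.070 = 113.935 µg/mL·hr
Trapezoidal AUC_0→11.75 (sublingual tablet):
  [0→1]: (0.00+26.27)/2 × 1 = 13.135
  [1→1.5]: (26.27+25.33)/2 × 0.5 = 12.9
  [1.5→5.5]: (25.33+6.76)/2 × 4 = 64.18
  [5.5→11.5]: (6.76+0.78)/2 × 6 = 22.62
  [11.5→11.75]: (0.78+0.72)/2 × 0.25 = 0.1875
  Sum = 113.0225 µg/mL·hr
sublingual tablet tail: 0.72/0.359 = 2.006; AUC_ev,0→∞ = 113.0225 + 2.006 = 115.0285 µg/mL·hr
F = (AUC_ev/D_ev)/(AUC_iv/D_iv) = (115.0285/37.5)/(113.935/25) = 3.06743/4.5574 = 0.6731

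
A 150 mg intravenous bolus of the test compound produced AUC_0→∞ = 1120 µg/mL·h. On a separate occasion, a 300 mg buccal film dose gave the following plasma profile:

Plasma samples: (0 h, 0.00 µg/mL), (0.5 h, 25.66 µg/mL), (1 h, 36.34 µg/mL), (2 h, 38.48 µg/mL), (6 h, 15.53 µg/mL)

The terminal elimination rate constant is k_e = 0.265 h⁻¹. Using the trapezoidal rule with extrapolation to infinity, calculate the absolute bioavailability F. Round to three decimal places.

F = 0.101

Trapezoidal AUC_0→6 (buccal film):
  [0→0.5]: (0.00+25.66)/2 × 0.5 = 6.415
  [0.5→1]: (25.66+36.34)/2 × 0.5 = 15.5
  [1→2]: (36.34+38.48)/2 × 1 = 37.41
  [2→6]: (38.48+15.53)/2 × 4 = 108.02
  Sum = 167.345 µg/mL·h
Tail: C_last/k_e = 15.53/0.265 = 58.604
AUC_0→∞ (buccal film) = 167.345 + 58.604 = 225.949 µg/mL·h
F = (AUC_ev/D_ev)/(AUC_iv/D_iv) = (225.949/300)/(1120/150) = 0.753163/7.46667 = 0.1009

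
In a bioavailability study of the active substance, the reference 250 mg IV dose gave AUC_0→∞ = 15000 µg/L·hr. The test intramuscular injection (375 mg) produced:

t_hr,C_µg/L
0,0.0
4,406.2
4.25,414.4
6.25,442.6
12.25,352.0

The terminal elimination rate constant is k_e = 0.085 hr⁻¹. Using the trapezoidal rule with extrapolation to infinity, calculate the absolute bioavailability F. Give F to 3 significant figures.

Trapezoidal AUC_0→12.25 (intramuscular injection):
  [0→4]: (0.0+406.2)/2 × 4 = 812.4
  [4→4.25]: (406.2+414.4)/2 × 0.25 = 102.575
  [4.25→6.25]: (414.4+442.6)/2 × 2 = 857.0
  [6.25→12.25]: (442.6+352.0)/2 × 6 = 2383.8
  Sum = 4155.775 µg/L·hr
Tail: C_last/k_e = 352.0/0.085 = 4141.176
AUC_0→∞ (intramuscular injection) = 4155.775 + 4141.176 = 8296.951 µg/L·hr
F = (AUC_ev/D_ev)/(AUC_iv/D_iv) = (8296.951/375)/(15000/250) = 22.1252/60 = 0.3688

F = 0.369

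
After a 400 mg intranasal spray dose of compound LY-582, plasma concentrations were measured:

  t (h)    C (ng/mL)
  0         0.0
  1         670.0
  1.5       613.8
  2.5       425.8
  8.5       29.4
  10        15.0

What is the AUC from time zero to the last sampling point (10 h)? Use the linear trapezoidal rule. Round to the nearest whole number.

AUC = 2575 ng/mL·h

Trapezoidal AUC_0→10:
  [0→1]: (0.0+670.0)/2 × 1 = 335.0
  [1→1.5]: (670.0+613.8)/2 × 0.5 = 320.95
  [1.5→2.5]: (613.8+425.8)/2 × 1 = 519.8
  [2.5→8.5]: (425.8+29.4)/2 × 6 = 1365.6
  [8.5→10]: (29.4+15.0)/2 × 1.5 = 33.3
  Sum = 2574.65 ng/mL·h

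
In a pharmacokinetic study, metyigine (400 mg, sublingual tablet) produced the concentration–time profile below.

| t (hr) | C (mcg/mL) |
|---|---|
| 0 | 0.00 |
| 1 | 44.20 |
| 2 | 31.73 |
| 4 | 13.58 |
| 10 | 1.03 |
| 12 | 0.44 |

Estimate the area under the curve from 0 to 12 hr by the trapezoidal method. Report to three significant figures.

AUC = 151 mcg/mL·hr

Trapezoidal AUC_0→12:
  [0→1]: (0.00+44.20)/2 × 1 = 22.1
  [1→2]: (44.20+31.73)/2 × 1 = 37.965
  [2→4]: (31.73+13.58)/2 × 2 = 45.31
  [4→10]: (13.58+1.03)/2 × 6 = 43.83
  [10→12]: (1.03+0.44)/2 × 2 = 1.47
  Sum = 150.675 mcg/mL·hr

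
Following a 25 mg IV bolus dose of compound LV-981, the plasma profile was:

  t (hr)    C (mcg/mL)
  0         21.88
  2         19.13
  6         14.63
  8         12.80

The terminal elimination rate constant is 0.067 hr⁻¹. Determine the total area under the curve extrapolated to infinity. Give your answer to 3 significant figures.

AUC = 327 mcg/mL·hr

Trapezoidal AUC_0→8:
  [0→2]: (21.88+19.13)/2 × 2 = 41.01
  [2→6]: (19.13+14.63)/2 × 4 = 67.52
  [6→8]: (14.63+12.80)/2 × 2 = 27.43
  Sum = 135.96 mcg/mL·hr
Extrapolated tail: C_last / k_e = 12.80 / 0.067 = 191.045
AUC_0→∞ = 135.96 + 191.045 = 327.005 mcg/mL·hr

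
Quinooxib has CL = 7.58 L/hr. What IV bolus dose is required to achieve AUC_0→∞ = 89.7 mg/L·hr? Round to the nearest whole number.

Dose = 680 mg

Dose_iv = CL × AUC_0→∞
     = 7.58 × 89.7 = 679.926 mg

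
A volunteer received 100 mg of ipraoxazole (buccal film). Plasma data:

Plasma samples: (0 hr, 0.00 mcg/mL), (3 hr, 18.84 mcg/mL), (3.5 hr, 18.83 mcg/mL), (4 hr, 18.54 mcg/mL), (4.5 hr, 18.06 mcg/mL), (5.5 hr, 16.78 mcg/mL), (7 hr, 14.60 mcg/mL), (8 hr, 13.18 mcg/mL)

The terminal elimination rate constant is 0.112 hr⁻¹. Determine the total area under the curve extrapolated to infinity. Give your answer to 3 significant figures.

Trapezoidal AUC_0→8:
  [0→3]: (0.00+18.84)/2 × 3 = 28.26
  [3→3.5]: (18.84+18.83)/2 × 0.5 = 9.4175
  [3.5→4]: (18.83+18.54)/2 × 0.5 = 9.3425
  [4→4.5]: (18.54+18.06)/2 × 0.5 = 9.15
  [4.5→5.5]: (18.06+16.78)/2 × 1 = 17.42
  [5.5→7]: (16.78+14.60)/2 × 1.5 = 23.535
  [7→8]: (14.60+13.18)/2 × 1 = 13.89
  Sum = 111.015 mcg/mL·hr
Extrapolated tail: C_last / k_e = 13.18 / 0.112 = 117.679
AUC_0→∞ = 111.015 + 117.679 = 228.694 mcg/mL·hr

AUC = 229 mcg/mL·hr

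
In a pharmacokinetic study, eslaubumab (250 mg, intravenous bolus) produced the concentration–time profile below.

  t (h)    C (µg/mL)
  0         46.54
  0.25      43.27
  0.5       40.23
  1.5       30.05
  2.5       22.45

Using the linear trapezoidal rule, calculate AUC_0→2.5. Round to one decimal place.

Trapezoidal AUC_0→2.5:
  [0→0.25]: (46.54+43.27)/2 × 0.25 = 11.22625
  [0.25→0.5]: (43.27+40.23)/2 × 0.25 = 10.4375
  [0.5→1.5]: (40.23+30.05)/2 × 1 = 35.14
  [1.5→2.5]: (30.05+22.45)/2 × 1 = 26.25
  Sum = 83.05375 µg/mL·h

AUC = 83.1 µg/mL·h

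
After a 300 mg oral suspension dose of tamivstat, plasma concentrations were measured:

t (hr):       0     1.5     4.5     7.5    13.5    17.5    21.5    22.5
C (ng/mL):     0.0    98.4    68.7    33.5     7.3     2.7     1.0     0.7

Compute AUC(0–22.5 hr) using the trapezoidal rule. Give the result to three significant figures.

AUC = 628 ng/mL·hr

Trapezoidal AUC_0→22.5:
  [0→1.5]: (0.0+98.4)/2 × 1.5 = 73.8
  [1.5→4.5]: (98.4+68.7)/2 × 3 = 250.65
  [4.5→7.5]: (68.7+33.5)/2 × 3 = 153.3
  [7.5→13.5]: (33.5+7.3)/2 × 6 = 122.4
  [13.5→17.5]: (7.3+2.7)/2 × 4 = 20.0
  [17.5→21.5]: (2.7+1.0)/2 × 4 = 7.4
  [21.5→22.5]: (1.0+0.7)/2 × 1 = 0.85
  Sum = 628.4 ng/mL·hr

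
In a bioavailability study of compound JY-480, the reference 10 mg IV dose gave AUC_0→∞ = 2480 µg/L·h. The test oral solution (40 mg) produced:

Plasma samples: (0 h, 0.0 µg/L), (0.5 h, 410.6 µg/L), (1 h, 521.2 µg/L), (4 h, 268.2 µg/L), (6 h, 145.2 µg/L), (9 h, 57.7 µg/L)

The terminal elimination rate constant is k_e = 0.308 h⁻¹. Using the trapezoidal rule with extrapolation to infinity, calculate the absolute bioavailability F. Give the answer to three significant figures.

F = 0.244

Trapezoidal AUC_0→9 (oral solution):
  [0→0.5]: (0.0+410.6)/2 × 0.5 = 102.65
  [0.5→1]: (410.6+521.2)/2 × 0.5 = 232.95
  [1→4]: (521.2+268.2)/2 × 3 = 1184.1
  [4→6]: (268.2+145.2)/2 × 2 = 413.4
  [6→9]: (145.2+57.7)/2 × 3 = 304.35
  Sum = 2237.45 µg/L·h
Tail: C_last/k_e = 57.7/0.308 = 187.338
AUC_0→∞ (oral solution) = 2237.45 + 187.338 = 2424.788 µg/L·h
F = (AUC_ev/D_ev)/(AUC_iv/D_iv) = (2424.788/40)/(2480/10) = 60.6197/248 = 0.2444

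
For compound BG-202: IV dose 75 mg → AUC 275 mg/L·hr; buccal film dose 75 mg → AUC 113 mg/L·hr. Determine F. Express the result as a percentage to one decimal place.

F = 41.1%

F = (AUC_ev / D_ev) / (AUC_iv / D_iv)
  = (113/75) / (275/75)
  = 1.50667 / 3.66667 = 0.4109
  = 41.09%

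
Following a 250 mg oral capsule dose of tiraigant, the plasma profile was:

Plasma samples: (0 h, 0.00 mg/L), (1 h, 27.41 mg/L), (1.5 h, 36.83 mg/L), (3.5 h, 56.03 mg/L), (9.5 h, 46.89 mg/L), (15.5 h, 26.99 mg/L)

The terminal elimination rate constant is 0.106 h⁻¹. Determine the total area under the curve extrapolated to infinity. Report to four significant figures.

Trapezoidal AUC_0→15.5:
  [0→1]: (0.00+27.41)/2 × 1 = 13.705
  [1→1.5]: (27.41+36.83)/2 × 0.5 = 16.06
  [1.5→3.5]: (36.83+56.03)/2 × 2 = 92.86
  [3.5→9.5]: (56.03+46.89)/2 × 6 = 308.76
  [9.5→15.5]: (46.89+26.99)/2 × 6 = 221.64
  Sum = 653.025 mg/L·h
Extrapolated tail: C_last / k_e = 26.99 / 0.106 = 254.623
AUC_0→∞ = 653.025 + 254.623 = 907.648 mg/L·h

AUC = 907.6 mg/L·h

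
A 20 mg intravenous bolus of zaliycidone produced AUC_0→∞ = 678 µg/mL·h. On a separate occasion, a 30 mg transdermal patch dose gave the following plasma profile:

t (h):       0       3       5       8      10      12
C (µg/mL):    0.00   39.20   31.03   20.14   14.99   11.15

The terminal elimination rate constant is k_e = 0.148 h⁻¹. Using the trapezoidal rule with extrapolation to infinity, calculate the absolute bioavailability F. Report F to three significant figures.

Trapezoidal AUC_0→12 (transdermal patch):
  [0→3]: (0.00+39.20)/2 × 3 = 58.8
  [3→5]: (39.20+31.03)/2 × 2 = 70.23
  [5→8]: (31.03+20.14)/2 × 3 = 76.755
  [8→10]: (20.14+14.99)/2 × 2 = 35.13
  [10→12]: (14.99+11.15)/2 × 2 = 26.14
  Sum = 267.055 µg/mL·h
Tail: C_last/k_e = 11.15/0.148 = 75.338
AUC_0→∞ (transdermal patch) = 267.055 + 75.338 = 342.393 µg/mL·h
F = (AUC_ev/D_ev)/(AUC_iv/D_iv) = (342.393/30)/(678/20) = 11.4131/33.9 = 0.3367

F = 0.337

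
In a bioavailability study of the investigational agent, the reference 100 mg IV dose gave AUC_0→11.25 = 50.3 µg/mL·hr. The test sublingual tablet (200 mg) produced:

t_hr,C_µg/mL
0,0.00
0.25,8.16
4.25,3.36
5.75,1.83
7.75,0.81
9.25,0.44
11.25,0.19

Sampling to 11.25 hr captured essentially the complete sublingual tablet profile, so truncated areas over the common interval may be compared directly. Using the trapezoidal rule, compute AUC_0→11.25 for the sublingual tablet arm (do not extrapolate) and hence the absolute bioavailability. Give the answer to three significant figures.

Trapezoidal AUC_0→11.25 (sublingual tablet):
  [0→0.25]: (0.00+8.16)/2 × 0.25 = 1.02
  [0.25→4.25]: (8.16+3.36)/2 × 4 = 23.04
  [4.25→5.75]: (3.36+1.83)/2 × 1.5 = 3.8925
  [5.75→7.75]: (1.83+0.81)/2 × 2 = 2.64
  [7.75→9.25]: (0.81+0.44)/2 × 1.5 = 0.9375
  [9.25→11.25]: (0.44+0.19)/2 × 2 = 0.63
  Sum = 32.16 µg/mL·hr
F = (AUC_ev/D_ev)/(AUC_iv/D_iv) = (32.16/200)/(50.3/100) = 0.1608/0.503 = 0.3197

F = 0.320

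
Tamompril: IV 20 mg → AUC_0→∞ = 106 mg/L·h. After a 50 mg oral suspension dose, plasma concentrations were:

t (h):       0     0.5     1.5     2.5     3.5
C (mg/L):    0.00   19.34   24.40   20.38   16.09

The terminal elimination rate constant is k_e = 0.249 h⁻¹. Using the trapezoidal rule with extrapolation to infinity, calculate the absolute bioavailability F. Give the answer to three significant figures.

F = 0.498

Trapezoidal AUC_0→3.5 (oral suspension):
  [0→0.5]: (0.00+19.34)/2 × 0.5 = 4.835
  [0.5→1.5]: (19.34+24.40)/2 × 1 = 21.87
  [1.5→2.5]: (24.40+20.38)/2 × 1 = 22.39
  [2.5→3.5]: (20.38+16.09)/2 × 1 = 18.235
  Sum = 67.33 mg/L·h
Tail: C_last/k_e = 16.09/0.249 = 64.618
AUC_0→∞ (oral suspension) = 67.33 + 64.618 = 131.948 mg/L·h
F = (AUC_ev/D_ev)/(AUC_iv/D_iv) = (131.948/50)/(106/20) = 2.63896/5.3 = 0.4979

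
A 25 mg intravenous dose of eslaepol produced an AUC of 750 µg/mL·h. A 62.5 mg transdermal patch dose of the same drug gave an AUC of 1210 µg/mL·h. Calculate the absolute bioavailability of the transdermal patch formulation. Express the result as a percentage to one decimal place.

F = (AUC_ev / D_ev) / (AUC_iv / D_iv)
  = (1210/62.5) / (750/25)
  = 19.36 / 30 = 0.6453
  = 64.53%

F = 64.5%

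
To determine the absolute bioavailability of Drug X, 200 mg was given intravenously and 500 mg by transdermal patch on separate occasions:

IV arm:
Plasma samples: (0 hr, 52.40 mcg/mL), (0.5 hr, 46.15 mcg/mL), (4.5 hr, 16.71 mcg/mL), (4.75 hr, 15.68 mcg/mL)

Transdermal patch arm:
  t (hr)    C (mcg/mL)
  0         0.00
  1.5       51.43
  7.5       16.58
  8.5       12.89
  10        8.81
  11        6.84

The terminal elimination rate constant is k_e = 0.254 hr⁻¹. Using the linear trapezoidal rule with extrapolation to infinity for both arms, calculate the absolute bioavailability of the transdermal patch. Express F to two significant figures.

F = 0.57

Trapezoidal AUC_0→4.75 (IV):
  [0→0.5]: (52.40+46.15)/2 × 0.5 = 24.6375
  [0.5→4.5]: (46.15+16.71)/2 × 4 = 125.72
  [4.5→4.75]: (16.71+15.68)/2 × 0.25 = 4.04875
  Sum = 154.40625 mcg/mL·hr
IV tail: 15.68/0.254 = 61.732; AUC_iv,0→∞ = 154.40625 + 61.732 = 216.13825 mcg/mL·hr
Trapezoidal AUC_0→11 (transdermal patch):
  [0→1.5]: (0.00+51.43)/2 × 1.5 = 38.5725
  [1.5→7.5]: (51.43+16.58)/2 × 6 = 204.03
  [7.5→8.5]: (16.58+12.89)/2 × 1 = 14.735
  [8.5→10]: (12.89+8.81)/2 × 1.5 = 16.275
  [10→11]: (8.81+6.84)/2 × 1 = 7.825
  Sum = 281.4375 mcg/mL·hr
transdermal patch tail: 6.84/0.254 = 26.929; AUC_ev,0→∞ = 281.4375 + 26.929 = 308.3665 mcg/mL·hr
F = (AUC_ev/D_ev)/(AUC_iv/D_iv) = (308.3665/500)/(216.13825/200) = 0.616733/1.08069 = 0.5707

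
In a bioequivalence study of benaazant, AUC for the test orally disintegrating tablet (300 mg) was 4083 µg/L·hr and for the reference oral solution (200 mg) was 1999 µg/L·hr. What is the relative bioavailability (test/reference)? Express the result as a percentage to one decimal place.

F_rel = 136.2%

F_rel = (AUC_test/D_test) / (AUC_ref/D_ref)
      = (4083/300) / (1999/200)
      = 13.61 / 9.995 = 1.3617 = 136.17%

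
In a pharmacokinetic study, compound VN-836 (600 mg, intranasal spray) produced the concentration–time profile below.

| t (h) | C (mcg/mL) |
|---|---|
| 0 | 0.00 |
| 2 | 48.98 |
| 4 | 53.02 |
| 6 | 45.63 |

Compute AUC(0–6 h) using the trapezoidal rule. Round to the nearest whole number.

Trapezoidal AUC_0→6:
  [0→2]: (0.00+48.98)/2 × 2 = 48.98
  [2→4]: (48.98+53.02)/2 × 2 = 102.0
  [4→6]: (53.02+45.63)/2 × 2 = 98.65
  Sum = 249.63 mcg/mL·h

AUC = 250 mcg/mL·h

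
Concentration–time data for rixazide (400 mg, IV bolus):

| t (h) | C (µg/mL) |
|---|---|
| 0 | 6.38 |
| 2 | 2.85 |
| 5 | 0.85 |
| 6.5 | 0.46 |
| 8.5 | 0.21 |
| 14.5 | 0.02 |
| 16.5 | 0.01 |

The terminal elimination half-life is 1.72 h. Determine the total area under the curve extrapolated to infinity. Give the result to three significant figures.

Trapezoidal AUC_0→16.5:
  [0→2]: (6.38+2.85)/2 × 2 = 9.23
  [2→5]: (2.85+0.85)/2 × 3 = 5.55
  [5→6.5]: (0.85+0.46)/2 × 1.5 = 0.9825
  [6.5→8.5]: (0.46+0.21)/2 × 2 = 0.67
  [8.5→14.5]: (0.21+0.02)/2 × 6 = 0.69
  [14.5→16.5]: (0.02+0.01)/2 × 2 = 0.03
  Sum = 17.1525 µg/mL·h
k_e = ln2 / t½ = 0.693147 / 1.72 = 0.4030 h^-1
Extrapolated tail: C_last / k_e = 0.01 / 0.403 = 0.025
AUC_0→∞ = 17.1525 + 0.025 = 17.1775 µg/mL·h

AUC = 17.2 µg/mL·h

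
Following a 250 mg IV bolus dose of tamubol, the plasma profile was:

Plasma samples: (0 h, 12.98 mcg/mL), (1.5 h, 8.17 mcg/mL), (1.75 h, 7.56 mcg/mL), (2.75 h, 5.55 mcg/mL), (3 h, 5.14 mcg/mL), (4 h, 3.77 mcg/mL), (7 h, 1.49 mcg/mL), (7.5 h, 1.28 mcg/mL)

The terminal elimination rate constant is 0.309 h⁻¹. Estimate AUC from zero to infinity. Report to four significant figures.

AUC = 42.90 mcg/mL·h

Trapezoidal AUC_0→7.5:
  [0→1.5]: (12.98+8.17)/2 × 1.5 = 15.8625
  [1.5→1.75]: (8.17+7.56)/2 × 0.25 = 1.96625
  [1.75→2.75]: (7.56+5.55)/2 × 1 = 6.555
  [2.75→3]: (5.55+5.14)/2 × 0.25 = 1.33625
  [3→4]: (5.14+3.77)/2 × 1 = 4.455
  [4→7]: (3.77+1.49)/2 × 3 = 7.89
  [7→7.5]: (1.49+1.28)/2 × 0.5 = 0.6925
  Sum = 38.7575 mcg/mL·h
Extrapolated tail: C_last / k_e = 1.28 / 0.309 = 4.142
AUC_0→∞ = 38.7575 + 4.142 = 42.8995 mcg/mL·h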